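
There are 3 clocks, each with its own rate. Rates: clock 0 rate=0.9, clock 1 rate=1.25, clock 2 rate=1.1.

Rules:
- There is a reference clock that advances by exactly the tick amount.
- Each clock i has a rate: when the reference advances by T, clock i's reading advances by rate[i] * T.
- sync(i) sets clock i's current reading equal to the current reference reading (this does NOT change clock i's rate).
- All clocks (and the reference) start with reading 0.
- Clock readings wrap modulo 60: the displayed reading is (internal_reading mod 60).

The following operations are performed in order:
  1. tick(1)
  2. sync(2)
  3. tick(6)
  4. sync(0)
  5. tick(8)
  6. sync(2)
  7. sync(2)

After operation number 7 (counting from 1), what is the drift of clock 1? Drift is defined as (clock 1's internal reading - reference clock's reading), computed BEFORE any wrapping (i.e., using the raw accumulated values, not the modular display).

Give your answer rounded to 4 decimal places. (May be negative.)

After op 1 tick(1): ref=1.0000 raw=[0.9000 1.2500 1.1000]
After op 2 sync(2): ref=1.0000 raw=[0.9000 1.2500 1.0000]
After op 3 tick(6): ref=7.0000 raw=[6.3000 8.7500 7.6000]
After op 4 sync(0): ref=7.0000 raw=[7.0000 8.7500 7.6000]
After op 5 tick(8): ref=15.0000 raw=[14.2000 18.7500 16.4000]
After op 6 sync(2): ref=15.0000 raw=[14.2000 18.7500 15.0000]
After op 7 sync(2): ref=15.0000 raw=[14.2000 18.7500 15.0000]
Drift of clock 1 after op 7: 18.7500 - 15.0000 = 3.7500

Answer: 3.7500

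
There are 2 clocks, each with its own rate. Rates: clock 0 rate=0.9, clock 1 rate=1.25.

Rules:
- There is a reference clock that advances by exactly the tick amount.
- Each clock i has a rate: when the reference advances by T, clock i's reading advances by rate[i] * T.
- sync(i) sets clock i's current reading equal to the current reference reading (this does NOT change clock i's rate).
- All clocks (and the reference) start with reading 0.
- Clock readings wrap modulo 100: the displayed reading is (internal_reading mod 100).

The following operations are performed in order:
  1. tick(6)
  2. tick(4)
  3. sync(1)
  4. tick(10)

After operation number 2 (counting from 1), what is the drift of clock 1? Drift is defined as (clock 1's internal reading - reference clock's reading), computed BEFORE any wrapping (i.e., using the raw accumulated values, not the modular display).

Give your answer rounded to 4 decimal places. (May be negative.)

After op 1 tick(6): ref=6.0000 raw=[5.4000 7.5000]
After op 2 tick(4): ref=10.0000 raw=[9.0000 12.5000]
Drift of clock 1 after op 2: 12.5000 - 10.0000 = 2.5000

Answer: 2.5000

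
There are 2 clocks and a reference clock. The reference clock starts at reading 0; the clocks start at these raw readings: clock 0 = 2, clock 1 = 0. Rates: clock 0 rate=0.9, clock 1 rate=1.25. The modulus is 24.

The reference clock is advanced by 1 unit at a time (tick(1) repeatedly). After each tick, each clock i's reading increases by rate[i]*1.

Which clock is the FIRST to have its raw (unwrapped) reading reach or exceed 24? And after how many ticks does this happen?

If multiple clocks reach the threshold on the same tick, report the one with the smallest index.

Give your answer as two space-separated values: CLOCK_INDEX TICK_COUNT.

Answer: 1 20

Derivation:
clock 0: start=2, rate=0.9, needs 24-2 = 22; ticks = ceil(22/0.9) = ceil(24.4444) = 25; reading at tick 25 = 2 + 0.9*25 = 24.5000
clock 1: start=0, rate=1.25, needs 24-0 = 24; ticks = ceil(24/1.25) = ceil(19.2000) = 20; reading at tick 20 = 0 + 1.25*20 = 25.0000
Minimum tick count = 20; winners = [1]; smallest index = 1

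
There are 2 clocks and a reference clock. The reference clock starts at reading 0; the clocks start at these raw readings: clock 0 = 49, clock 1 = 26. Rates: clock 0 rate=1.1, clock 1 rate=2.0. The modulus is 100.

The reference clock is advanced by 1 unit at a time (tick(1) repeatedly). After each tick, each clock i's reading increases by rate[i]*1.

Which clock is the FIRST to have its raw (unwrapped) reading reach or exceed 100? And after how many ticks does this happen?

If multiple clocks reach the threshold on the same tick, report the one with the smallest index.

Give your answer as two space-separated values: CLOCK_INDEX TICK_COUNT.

Answer: 1 37

Derivation:
clock 0: start=49, rate=1.1, needs 100-49 = 51; ticks = ceil(51/1.1) = ceil(46.3636) = 47; reading at tick 47 = 49 + 1.1*47 = 100.7000
clock 1: start=26, rate=2.0, needs 100-26 = 74; ticks = ceil(74/2.0) = ceil(37.0000) = 37; reading at tick 37 = 26 + 2.0*37 = 100.0000
Minimum tick count = 37; winners = [1]; smallest index = 1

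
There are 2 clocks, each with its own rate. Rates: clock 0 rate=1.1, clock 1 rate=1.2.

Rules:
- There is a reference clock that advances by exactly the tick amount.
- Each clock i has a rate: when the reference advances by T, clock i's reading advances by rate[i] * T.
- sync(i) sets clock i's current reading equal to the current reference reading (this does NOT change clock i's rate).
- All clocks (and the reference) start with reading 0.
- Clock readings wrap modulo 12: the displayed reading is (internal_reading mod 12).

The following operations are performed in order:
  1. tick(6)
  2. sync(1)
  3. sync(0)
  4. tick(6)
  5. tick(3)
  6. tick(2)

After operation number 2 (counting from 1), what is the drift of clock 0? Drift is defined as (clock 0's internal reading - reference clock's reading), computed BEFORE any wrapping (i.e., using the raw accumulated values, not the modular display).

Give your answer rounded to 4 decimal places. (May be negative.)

Answer: 0.6000

Derivation:
After op 1 tick(6): ref=6.0000 raw=[6.6000 7.2000]
After op 2 sync(1): ref=6.0000 raw=[6.6000 6.0000]
Drift of clock 0 after op 2: 6.6000 - 6.0000 = 0.6000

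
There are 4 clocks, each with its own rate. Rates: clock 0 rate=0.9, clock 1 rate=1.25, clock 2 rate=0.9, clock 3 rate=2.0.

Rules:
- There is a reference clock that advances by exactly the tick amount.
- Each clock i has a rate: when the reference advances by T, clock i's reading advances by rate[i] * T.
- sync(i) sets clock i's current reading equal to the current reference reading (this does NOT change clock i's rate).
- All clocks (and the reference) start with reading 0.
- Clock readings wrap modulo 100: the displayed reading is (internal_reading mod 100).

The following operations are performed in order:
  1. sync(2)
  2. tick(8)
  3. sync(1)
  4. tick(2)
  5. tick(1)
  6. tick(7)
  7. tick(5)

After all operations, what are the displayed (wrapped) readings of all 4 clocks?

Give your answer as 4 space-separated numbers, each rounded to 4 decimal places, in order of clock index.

After op 1 sync(2): ref=0.0000 raw=[0.0000 0.0000 0.0000 0.0000]
After op 2 tick(8): ref=8.0000 raw=[7.2000 10.0000 7.2000 16.0000]
After op 3 sync(1): ref=8.0000 raw=[7.2000 8.0000 7.2000 16.0000]
After op 4 tick(2): ref=10.0000 raw=[9.0000 10.5000 9.0000 20.0000]
After op 5 tick(1): ref=11.0000 raw=[9.9000 11.7500 9.9000 22.0000]
After op 6 tick(7): ref=18.0000 raw=[16.2000 20.5000 16.2000 36.0000]
After op 7 tick(5): ref=23.0000 raw=[20.7000 26.7500 20.7000 46.0000]
Wrap final raw readings (mod 100): 20.7000 mod 100 = 20.7000; 26.7500 mod 100 = 26.7500; 20.7000 mod 100 = 20.7000; 46.0000 mod 100 = 46.0000

Answer: 20.7000 26.7500 20.7000 46.0000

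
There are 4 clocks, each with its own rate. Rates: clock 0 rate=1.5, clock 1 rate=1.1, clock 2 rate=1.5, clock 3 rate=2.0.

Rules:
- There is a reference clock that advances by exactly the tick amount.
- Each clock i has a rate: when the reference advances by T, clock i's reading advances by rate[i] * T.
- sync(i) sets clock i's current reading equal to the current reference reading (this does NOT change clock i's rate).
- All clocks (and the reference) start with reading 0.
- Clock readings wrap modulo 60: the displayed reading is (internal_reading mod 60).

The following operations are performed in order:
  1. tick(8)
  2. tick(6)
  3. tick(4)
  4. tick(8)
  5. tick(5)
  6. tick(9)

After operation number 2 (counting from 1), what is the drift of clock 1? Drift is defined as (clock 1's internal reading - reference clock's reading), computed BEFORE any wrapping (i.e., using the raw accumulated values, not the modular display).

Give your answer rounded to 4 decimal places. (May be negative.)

After op 1 tick(8): ref=8.0000 raw=[12.0000 8.8000 12.0000 16.0000]
After op 2 tick(6): ref=14.0000 raw=[21.0000 15.4000 21.0000 28.0000]
Drift of clock 1 after op 2: 15.4000 - 14.0000 = 1.4000

Answer: 1.4000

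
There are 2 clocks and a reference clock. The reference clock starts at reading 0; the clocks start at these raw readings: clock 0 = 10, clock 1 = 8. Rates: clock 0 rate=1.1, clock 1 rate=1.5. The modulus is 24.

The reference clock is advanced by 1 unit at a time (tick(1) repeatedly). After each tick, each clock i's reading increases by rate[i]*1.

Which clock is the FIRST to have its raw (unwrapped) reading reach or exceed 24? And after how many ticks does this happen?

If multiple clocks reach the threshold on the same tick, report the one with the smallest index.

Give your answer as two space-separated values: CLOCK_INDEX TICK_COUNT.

Answer: 1 11

Derivation:
clock 0: start=10, rate=1.1, needs 24-10 = 14; ticks = ceil(14/1.1) = ceil(12.7273) = 13; reading at tick 13 = 10 + 1.1*13 = 24.3000
clock 1: start=8, rate=1.5, needs 24-8 = 16; ticks = ceil(16/1.5) = ceil(10.6667) = 11; reading at tick 11 = 8 + 1.5*11 = 24.5000
Minimum tick count = 11; winners = [1]; smallest index = 1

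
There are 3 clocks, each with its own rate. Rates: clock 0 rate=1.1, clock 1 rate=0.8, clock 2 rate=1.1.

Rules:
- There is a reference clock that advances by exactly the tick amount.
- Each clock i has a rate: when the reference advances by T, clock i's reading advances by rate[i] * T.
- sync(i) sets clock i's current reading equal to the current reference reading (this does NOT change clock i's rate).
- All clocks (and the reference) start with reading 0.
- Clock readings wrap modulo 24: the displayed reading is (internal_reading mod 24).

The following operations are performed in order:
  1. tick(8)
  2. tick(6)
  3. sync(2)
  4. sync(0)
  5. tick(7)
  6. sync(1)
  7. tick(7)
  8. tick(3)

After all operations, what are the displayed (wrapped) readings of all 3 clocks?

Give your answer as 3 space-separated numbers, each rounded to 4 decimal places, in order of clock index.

Answer: 8.7000 5.0000 8.7000

Derivation:
After op 1 tick(8): ref=8.0000 raw=[8.8000 6.4000 8.8000]
After op 2 tick(6): ref=14.0000 raw=[15.4000 11.2000 15.4000]
After op 3 sync(2): ref=14.0000 raw=[15.4000 11.2000 14.0000]
After op 4 sync(0): ref=14.0000 raw=[14.0000 11.2000 14.0000]
After op 5 tick(7): ref=21.0000 raw=[21.7000 16.8000 21.7000]
After op 6 sync(1): ref=21.0000 raw=[21.7000 21.0000 21.7000]
After op 7 tick(7): ref=28.0000 raw=[29.4000 26.6000 29.4000]
After op 8 tick(3): ref=31.0000 raw=[32.7000 29.0000 32.7000]
Wrap final raw readings (mod 24): 32.7000 mod 24 = 8.7000; 29.0000 mod 24 = 5.0000; 32.7000 mod 24 = 8.7000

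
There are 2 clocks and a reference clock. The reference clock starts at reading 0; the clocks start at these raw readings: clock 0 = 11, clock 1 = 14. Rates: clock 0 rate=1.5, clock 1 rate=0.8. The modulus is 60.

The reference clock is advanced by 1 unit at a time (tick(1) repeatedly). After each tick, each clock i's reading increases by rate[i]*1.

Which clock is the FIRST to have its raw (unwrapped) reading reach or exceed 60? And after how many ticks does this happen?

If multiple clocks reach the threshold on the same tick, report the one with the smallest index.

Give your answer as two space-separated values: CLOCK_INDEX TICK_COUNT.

Answer: 0 33

Derivation:
clock 0: start=11, rate=1.5, needs 60-11 = 49; ticks = ceil(49/1.5) = ceil(32.6667) = 33; reading at tick 33 = 11 + 1.5*33 = 60.5000
clock 1: start=14, rate=0.8, needs 60-14 = 46; ticks = ceil(46/0.8) = ceil(57.5000) = 58; reading at tick 58 = 14 + 0.8*58 = 60.4000
Minimum tick count = 33; winners = [0]; smallest index = 0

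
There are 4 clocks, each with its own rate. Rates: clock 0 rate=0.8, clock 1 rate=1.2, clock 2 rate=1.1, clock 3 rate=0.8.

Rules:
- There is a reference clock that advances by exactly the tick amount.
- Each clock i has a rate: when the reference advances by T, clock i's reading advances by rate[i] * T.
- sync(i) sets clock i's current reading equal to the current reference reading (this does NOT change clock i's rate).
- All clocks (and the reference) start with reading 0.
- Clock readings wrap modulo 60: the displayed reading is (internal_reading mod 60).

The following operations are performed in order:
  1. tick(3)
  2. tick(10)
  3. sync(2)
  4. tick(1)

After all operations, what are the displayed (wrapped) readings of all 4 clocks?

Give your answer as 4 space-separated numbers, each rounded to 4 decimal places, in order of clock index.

Answer: 11.2000 16.8000 14.1000 11.2000

Derivation:
After op 1 tick(3): ref=3.0000 raw=[2.4000 3.6000 3.3000 2.4000]
After op 2 tick(10): ref=13.0000 raw=[10.4000 15.6000 14.3000 10.4000]
After op 3 sync(2): ref=13.0000 raw=[10.4000 15.6000 13.0000 10.4000]
After op 4 tick(1): ref=14.0000 raw=[11.2000 16.8000 14.1000 11.2000]
Wrap final raw readings (mod 60): 11.2000 mod 60 = 11.2000; 16.8000 mod 60 = 16.8000; 14.1000 mod 60 = 14.1000; 11.2000 mod 60 = 11.2000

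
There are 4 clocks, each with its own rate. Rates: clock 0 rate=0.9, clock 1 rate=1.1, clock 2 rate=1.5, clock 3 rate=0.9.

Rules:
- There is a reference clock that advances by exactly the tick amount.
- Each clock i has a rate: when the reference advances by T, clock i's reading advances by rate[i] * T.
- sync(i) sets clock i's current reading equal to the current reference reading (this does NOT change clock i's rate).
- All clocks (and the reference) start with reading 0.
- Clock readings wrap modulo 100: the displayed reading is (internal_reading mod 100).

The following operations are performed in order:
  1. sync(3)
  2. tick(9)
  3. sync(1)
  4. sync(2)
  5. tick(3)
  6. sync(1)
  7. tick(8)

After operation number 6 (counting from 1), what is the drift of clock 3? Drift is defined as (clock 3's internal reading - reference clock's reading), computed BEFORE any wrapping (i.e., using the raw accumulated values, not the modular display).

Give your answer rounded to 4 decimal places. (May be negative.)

After op 1 sync(3): ref=0.0000 raw=[0.0000 0.0000 0.0000 0.0000]
After op 2 tick(9): ref=9.0000 raw=[8.1000 9.9000 13.5000 8.1000]
After op 3 sync(1): ref=9.0000 raw=[8.1000 9.0000 13.5000 8.1000]
After op 4 sync(2): ref=9.0000 raw=[8.1000 9.0000 9.0000 8.1000]
After op 5 tick(3): ref=12.0000 raw=[10.8000 12.3000 13.5000 10.8000]
After op 6 sync(1): ref=12.0000 raw=[10.8000 12.0000 13.5000 10.8000]
Drift of clock 3 after op 6: 10.8000 - 12.0000 = -1.2000

Answer: -1.2000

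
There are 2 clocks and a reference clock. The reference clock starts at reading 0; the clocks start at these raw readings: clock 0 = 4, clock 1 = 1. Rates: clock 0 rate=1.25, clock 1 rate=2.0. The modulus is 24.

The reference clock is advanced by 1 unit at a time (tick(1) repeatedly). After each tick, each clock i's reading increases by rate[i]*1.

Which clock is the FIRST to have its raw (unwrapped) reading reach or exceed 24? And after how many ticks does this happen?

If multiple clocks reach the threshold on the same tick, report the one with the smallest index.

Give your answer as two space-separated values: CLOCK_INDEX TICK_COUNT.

clock 0: start=4, rate=1.25, needs 24-4 = 20; ticks = ceil(20/1.25) = ceil(16.0000) = 16; reading at tick 16 = 4 + 1.25*16 = 24.0000
clock 1: start=1, rate=2.0, needs 24-1 = 23; ticks = ceil(23/2.0) = ceil(11.5000) = 12; reading at tick 12 = 1 + 2.0*12 = 25.0000
Minimum tick count = 12; winners = [1]; smallest index = 1

Answer: 1 12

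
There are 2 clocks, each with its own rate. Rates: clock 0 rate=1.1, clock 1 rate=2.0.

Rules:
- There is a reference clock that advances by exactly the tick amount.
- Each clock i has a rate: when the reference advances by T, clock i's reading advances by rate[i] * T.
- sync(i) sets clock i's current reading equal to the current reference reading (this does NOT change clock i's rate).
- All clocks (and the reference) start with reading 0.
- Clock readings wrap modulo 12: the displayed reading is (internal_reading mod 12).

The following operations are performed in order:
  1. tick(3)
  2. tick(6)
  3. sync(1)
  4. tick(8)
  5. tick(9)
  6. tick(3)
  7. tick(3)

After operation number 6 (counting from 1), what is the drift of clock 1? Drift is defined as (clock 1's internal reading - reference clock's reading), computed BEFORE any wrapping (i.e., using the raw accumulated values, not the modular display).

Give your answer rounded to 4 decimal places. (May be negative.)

After op 1 tick(3): ref=3.0000 raw=[3.3000 6.0000]
After op 2 tick(6): ref=9.0000 raw=[9.9000 18.0000]
After op 3 sync(1): ref=9.0000 raw=[9.9000 9.0000]
After op 4 tick(8): ref=17.0000 raw=[18.7000 25.0000]
After op 5 tick(9): ref=26.0000 raw=[28.6000 43.0000]
After op 6 tick(3): ref=29.0000 raw=[31.9000 49.0000]
Drift of clock 1 after op 6: 49.0000 - 29.0000 = 20.0000

Answer: 20.0000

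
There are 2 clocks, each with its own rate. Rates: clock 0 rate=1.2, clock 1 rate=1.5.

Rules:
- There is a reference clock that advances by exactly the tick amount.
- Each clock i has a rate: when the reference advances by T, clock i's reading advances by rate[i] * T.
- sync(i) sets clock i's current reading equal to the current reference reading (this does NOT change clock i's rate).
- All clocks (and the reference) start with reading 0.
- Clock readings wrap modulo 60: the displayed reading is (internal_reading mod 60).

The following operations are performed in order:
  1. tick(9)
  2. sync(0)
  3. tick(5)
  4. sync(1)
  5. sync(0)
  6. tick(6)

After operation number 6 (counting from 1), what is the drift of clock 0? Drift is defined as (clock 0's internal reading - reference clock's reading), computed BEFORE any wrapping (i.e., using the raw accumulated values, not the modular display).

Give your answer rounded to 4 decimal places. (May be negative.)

Answer: 1.2000

Derivation:
After op 1 tick(9): ref=9.0000 raw=[10.8000 13.5000]
After op 2 sync(0): ref=9.0000 raw=[9.0000 13.5000]
After op 3 tick(5): ref=14.0000 raw=[15.0000 21.0000]
After op 4 sync(1): ref=14.0000 raw=[15.0000 14.0000]
After op 5 sync(0): ref=14.0000 raw=[14.0000 14.0000]
After op 6 tick(6): ref=20.0000 raw=[21.2000 23.0000]
Drift of clock 0 after op 6: 21.2000 - 20.0000 = 1.2000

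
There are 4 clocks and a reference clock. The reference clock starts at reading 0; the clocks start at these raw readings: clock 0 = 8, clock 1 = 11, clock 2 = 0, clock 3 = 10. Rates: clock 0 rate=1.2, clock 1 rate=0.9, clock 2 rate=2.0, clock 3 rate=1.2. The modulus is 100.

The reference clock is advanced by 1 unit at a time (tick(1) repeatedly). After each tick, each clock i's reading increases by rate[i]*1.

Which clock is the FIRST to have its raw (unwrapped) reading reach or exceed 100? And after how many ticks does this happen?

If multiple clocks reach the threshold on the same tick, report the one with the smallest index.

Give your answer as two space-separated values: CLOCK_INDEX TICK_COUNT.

Answer: 2 50

Derivation:
clock 0: start=8, rate=1.2, needs 100-8 = 92; ticks = ceil(92/1.2) = ceil(76.6667) = 77; reading at tick 77 = 8 + 1.2*77 = 100.4000
clock 1: start=11, rate=0.9, needs 100-11 = 89; ticks = ceil(89/0.9) = ceil(98.8889) = 99; reading at tick 99 = 11 + 0.9*99 = 100.1000
clock 2: start=0, rate=2.0, needs 100-0 = 100; ticks = ceil(100/2.0) = ceil(50.0000) = 50; reading at tick 50 = 0 + 2.0*50 = 100.0000
clock 3: start=10, rate=1.2, needs 100-10 = 90; ticks = ceil(90/1.2) = ceil(75.0000) = 75; reading at tick 75 = 10 + 1.2*75 = 100.0000
Minimum tick count = 50; winners = [2]; smallest index = 2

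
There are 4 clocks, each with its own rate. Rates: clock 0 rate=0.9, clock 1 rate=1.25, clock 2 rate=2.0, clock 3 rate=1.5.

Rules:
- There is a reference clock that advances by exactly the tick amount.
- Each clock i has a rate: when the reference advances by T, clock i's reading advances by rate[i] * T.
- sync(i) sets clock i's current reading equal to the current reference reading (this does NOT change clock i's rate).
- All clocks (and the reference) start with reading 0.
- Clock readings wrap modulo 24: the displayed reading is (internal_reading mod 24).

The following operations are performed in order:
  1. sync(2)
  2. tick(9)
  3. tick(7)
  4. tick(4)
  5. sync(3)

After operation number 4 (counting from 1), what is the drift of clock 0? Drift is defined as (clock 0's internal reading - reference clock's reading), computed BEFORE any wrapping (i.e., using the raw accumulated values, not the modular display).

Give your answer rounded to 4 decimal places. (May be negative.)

After op 1 sync(2): ref=0.0000 raw=[0.0000 0.0000 0.0000 0.0000]
After op 2 tick(9): ref=9.0000 raw=[8.1000 11.2500 18.0000 13.5000]
After op 3 tick(7): ref=16.0000 raw=[14.4000 20.0000 32.0000 24.0000]
After op 4 tick(4): ref=20.0000 raw=[18.0000 25.0000 40.0000 30.0000]
Drift of clock 0 after op 4: 18.0000 - 20.0000 = -2.0000

Answer: -2.0000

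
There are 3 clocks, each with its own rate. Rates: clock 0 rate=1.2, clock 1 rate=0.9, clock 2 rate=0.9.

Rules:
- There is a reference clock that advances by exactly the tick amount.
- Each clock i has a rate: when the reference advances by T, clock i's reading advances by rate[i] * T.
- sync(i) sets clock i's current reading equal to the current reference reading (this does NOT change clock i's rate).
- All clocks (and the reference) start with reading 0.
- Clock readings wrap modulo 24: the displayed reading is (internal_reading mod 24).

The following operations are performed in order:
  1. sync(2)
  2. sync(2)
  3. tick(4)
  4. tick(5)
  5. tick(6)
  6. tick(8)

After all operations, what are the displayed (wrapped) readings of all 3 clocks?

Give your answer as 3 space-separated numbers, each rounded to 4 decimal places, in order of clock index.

After op 1 sync(2): ref=0.0000 raw=[0.0000 0.0000 0.0000]
After op 2 sync(2): ref=0.0000 raw=[0.0000 0.0000 0.0000]
After op 3 tick(4): ref=4.0000 raw=[4.8000 3.6000 3.6000]
After op 4 tick(5): ref=9.0000 raw=[10.8000 8.1000 8.1000]
After op 5 tick(6): ref=15.0000 raw=[18.0000 13.5000 13.5000]
After op 6 tick(8): ref=23.0000 raw=[27.6000 20.7000 20.7000]
Wrap final raw readings (mod 24): 27.6000 mod 24 = 3.6000; 20.7000 mod 24 = 20.7000; 20.7000 mod 24 = 20.7000

Answer: 3.6000 20.7000 20.7000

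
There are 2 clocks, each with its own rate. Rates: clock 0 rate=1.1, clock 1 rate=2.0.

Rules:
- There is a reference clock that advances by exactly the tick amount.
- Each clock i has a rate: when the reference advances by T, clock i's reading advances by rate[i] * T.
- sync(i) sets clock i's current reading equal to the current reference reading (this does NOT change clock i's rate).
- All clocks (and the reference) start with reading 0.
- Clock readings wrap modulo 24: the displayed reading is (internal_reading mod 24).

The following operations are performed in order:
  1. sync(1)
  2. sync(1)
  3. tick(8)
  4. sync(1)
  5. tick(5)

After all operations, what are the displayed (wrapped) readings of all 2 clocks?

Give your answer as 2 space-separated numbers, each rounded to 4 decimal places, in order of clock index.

After op 1 sync(1): ref=0.0000 raw=[0.0000 0.0000]
After op 2 sync(1): ref=0.0000 raw=[0.0000 0.0000]
After op 3 tick(8): ref=8.0000 raw=[8.8000 16.0000]
After op 4 sync(1): ref=8.0000 raw=[8.8000 8.0000]
After op 5 tick(5): ref=13.0000 raw=[14.3000 18.0000]
Wrap final raw readings (mod 24): 14.3000 mod 24 = 14.3000; 18.0000 mod 24 = 18.0000

Answer: 14.3000 18.0000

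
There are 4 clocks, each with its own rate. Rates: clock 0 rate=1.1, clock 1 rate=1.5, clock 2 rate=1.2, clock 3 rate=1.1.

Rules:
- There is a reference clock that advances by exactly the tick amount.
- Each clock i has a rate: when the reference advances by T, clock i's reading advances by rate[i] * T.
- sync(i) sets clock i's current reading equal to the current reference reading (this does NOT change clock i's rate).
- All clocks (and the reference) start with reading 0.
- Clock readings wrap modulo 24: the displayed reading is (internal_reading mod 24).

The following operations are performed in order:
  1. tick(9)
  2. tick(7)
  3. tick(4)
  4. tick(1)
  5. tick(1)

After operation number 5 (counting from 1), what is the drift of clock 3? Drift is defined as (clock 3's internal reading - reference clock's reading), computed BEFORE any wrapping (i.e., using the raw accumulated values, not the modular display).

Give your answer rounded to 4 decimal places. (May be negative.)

After op 1 tick(9): ref=9.0000 raw=[9.9000 13.5000 10.8000 9.9000]
After op 2 tick(7): ref=16.0000 raw=[17.6000 24.0000 19.2000 17.6000]
After op 3 tick(4): ref=20.0000 raw=[22.0000 30.0000 24.0000 22.0000]
After op 4 tick(1): ref=21.0000 raw=[23.1000 31.5000 25.2000 23.1000]
After op 5 tick(1): ref=22.0000 raw=[24.2000 33.0000 26.4000 24.2000]
Drift of clock 3 after op 5: 24.2000 - 22.0000 = 2.2000

Answer: 2.2000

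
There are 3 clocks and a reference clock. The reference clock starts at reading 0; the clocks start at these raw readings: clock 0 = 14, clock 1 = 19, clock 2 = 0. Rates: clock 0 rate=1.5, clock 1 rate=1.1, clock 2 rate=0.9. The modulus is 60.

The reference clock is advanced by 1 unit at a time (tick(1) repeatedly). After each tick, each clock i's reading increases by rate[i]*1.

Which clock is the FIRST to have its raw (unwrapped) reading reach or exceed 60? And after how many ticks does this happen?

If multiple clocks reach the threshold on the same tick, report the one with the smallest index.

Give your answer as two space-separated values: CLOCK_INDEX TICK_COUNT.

clock 0: start=14, rate=1.5, needs 60-14 = 46; ticks = ceil(46/1.5) = ceil(30.6667) = 31; reading at tick 31 = 14 + 1.5*31 = 60.5000
clock 1: start=19, rate=1.1, needs 60-19 = 41; ticks = ceil(41/1.1) = ceil(37.2727) = 38; reading at tick 38 = 19 + 1.1*38 = 60.8000
clock 2: start=0, rate=0.9, needs 60-0 = 60; ticks = ceil(60/0.9) = ceil(66.6667) = 67; reading at tick 67 = 0 + 0.9*67 = 60.3000
Minimum tick count = 31; winners = [0]; smallest index = 0

Answer: 0 31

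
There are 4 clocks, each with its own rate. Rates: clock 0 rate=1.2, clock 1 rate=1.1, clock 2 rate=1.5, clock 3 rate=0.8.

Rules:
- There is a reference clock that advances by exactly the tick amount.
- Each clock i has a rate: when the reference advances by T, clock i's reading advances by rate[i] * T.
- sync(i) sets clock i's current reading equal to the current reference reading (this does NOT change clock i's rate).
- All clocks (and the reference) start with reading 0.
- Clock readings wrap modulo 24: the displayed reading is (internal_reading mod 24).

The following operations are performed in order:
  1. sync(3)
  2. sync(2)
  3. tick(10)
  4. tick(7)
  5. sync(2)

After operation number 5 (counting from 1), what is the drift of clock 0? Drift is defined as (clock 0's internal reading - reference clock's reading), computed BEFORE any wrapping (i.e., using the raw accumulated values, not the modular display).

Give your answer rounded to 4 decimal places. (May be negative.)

After op 1 sync(3): ref=0.0000 raw=[0.0000 0.0000 0.0000 0.0000]
After op 2 sync(2): ref=0.0000 raw=[0.0000 0.0000 0.0000 0.0000]
After op 3 tick(10): ref=10.0000 raw=[12.0000 11.0000 15.0000 8.0000]
After op 4 tick(7): ref=17.0000 raw=[20.4000 18.7000 25.5000 13.6000]
After op 5 sync(2): ref=17.0000 raw=[20.4000 18.7000 17.0000 13.6000]
Drift of clock 0 after op 5: 20.4000 - 17.0000 = 3.4000

Answer: 3.4000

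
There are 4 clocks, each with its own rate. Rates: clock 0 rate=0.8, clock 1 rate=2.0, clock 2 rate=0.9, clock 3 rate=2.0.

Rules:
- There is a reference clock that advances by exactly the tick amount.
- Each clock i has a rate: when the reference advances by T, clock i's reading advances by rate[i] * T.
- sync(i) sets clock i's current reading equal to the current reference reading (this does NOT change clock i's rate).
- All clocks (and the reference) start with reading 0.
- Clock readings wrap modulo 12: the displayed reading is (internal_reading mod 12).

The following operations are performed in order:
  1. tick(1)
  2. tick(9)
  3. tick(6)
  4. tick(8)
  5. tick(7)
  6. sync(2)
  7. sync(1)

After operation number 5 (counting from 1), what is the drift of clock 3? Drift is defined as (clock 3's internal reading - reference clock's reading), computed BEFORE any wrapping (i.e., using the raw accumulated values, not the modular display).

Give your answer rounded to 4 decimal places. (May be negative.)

After op 1 tick(1): ref=1.0000 raw=[0.8000 2.0000 0.9000 2.0000]
After op 2 tick(9): ref=10.0000 raw=[8.0000 20.0000 9.0000 20.0000]
After op 3 tick(6): ref=16.0000 raw=[12.8000 32.0000 14.4000 32.0000]
After op 4 tick(8): ref=24.0000 raw=[19.2000 48.0000 21.6000 48.0000]
After op 5 tick(7): ref=31.0000 raw=[24.8000 62.0000 27.9000 62.0000]
Drift of clock 3 after op 5: 62.0000 - 31.0000 = 31.0000

Answer: 31.0000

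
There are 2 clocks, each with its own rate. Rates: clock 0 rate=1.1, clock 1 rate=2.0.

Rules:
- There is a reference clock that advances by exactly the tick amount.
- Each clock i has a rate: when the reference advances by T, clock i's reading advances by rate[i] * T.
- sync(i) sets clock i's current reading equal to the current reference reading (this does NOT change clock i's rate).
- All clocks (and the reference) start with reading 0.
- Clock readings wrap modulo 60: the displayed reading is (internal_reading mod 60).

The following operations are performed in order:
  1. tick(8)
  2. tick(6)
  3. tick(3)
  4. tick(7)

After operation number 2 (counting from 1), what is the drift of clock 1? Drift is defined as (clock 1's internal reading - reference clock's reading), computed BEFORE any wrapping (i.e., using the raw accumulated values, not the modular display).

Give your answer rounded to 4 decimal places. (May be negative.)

After op 1 tick(8): ref=8.0000 raw=[8.8000 16.0000]
After op 2 tick(6): ref=14.0000 raw=[15.4000 28.0000]
Drift of clock 1 after op 2: 28.0000 - 14.0000 = 14.0000

Answer: 14.0000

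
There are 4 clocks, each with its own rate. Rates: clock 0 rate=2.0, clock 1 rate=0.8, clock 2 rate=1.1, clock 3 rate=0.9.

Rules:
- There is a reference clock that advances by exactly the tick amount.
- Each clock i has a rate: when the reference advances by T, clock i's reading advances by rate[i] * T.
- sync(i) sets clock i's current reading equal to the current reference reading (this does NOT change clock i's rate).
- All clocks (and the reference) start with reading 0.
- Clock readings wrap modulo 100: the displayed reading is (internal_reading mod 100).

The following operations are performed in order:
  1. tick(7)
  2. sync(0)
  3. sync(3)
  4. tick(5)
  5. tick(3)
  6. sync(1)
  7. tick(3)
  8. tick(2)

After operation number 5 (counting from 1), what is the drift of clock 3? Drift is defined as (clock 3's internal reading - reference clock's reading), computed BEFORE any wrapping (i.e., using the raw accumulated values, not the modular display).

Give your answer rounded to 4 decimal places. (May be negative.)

Answer: -0.8000

Derivation:
After op 1 tick(7): ref=7.0000 raw=[14.0000 5.6000 7.7000 6.3000]
After op 2 sync(0): ref=7.0000 raw=[7.0000 5.6000 7.7000 6.3000]
After op 3 sync(3): ref=7.0000 raw=[7.0000 5.6000 7.7000 7.0000]
After op 4 tick(5): ref=12.0000 raw=[17.0000 9.6000 13.2000 11.5000]
After op 5 tick(3): ref=15.0000 raw=[23.0000 12.0000 16.5000 14.2000]
Drift of clock 3 after op 5: 14.2000 - 15.0000 = -0.8000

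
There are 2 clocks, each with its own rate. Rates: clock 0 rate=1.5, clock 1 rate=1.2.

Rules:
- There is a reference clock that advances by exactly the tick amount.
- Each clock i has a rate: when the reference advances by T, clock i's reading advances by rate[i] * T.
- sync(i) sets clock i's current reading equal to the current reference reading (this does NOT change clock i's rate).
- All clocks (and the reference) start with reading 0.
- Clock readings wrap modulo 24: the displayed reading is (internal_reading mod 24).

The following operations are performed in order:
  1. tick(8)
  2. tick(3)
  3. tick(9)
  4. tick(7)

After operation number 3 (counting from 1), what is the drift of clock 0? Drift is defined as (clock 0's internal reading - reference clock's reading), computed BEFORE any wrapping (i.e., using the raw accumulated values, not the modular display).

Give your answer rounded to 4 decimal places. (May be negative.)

After op 1 tick(8): ref=8.0000 raw=[12.0000 9.6000]
After op 2 tick(3): ref=11.0000 raw=[16.5000 13.2000]
After op 3 tick(9): ref=20.0000 raw=[30.0000 24.0000]
Drift of clock 0 after op 3: 30.0000 - 20.0000 = 10.0000

Answer: 10.0000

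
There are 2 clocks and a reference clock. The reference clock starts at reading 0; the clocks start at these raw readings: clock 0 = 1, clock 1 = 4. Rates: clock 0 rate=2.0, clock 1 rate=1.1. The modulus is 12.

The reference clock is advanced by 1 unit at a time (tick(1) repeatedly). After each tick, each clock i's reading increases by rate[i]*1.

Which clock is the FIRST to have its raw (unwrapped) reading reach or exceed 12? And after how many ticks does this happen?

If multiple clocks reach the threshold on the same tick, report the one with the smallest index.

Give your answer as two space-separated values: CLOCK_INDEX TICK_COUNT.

clock 0: start=1, rate=2.0, needs 12-1 = 11; ticks = ceil(11/2.0) = ceil(5.5000) = 6; reading at tick 6 = 1 + 2.0*6 = 13.0000
clock 1: start=4, rate=1.1, needs 12-4 = 8; ticks = ceil(8/1.1) = ceil(7.2727) = 8; reading at tick 8 = 4 + 1.1*8 = 12.8000
Minimum tick count = 6; winners = [0]; smallest index = 0

Answer: 0 6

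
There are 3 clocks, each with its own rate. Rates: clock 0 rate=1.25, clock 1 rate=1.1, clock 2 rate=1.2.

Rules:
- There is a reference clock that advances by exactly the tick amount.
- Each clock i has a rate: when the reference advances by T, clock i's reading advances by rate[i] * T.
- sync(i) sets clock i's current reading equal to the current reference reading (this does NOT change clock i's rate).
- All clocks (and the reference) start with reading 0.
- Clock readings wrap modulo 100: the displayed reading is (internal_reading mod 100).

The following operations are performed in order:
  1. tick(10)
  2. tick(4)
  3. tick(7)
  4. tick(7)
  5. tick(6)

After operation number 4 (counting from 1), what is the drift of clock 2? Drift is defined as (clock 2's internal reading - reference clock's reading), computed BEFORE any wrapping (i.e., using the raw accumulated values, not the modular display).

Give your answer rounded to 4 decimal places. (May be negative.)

After op 1 tick(10): ref=10.0000 raw=[12.5000 11.0000 12.0000]
After op 2 tick(4): ref=14.0000 raw=[17.5000 15.4000 16.8000]
After op 3 tick(7): ref=21.0000 raw=[26.2500 23.1000 25.2000]
After op 4 tick(7): ref=28.0000 raw=[35.0000 30.8000 33.6000]
Drift of clock 2 after op 4: 33.6000 - 28.0000 = 5.6000

Answer: 5.6000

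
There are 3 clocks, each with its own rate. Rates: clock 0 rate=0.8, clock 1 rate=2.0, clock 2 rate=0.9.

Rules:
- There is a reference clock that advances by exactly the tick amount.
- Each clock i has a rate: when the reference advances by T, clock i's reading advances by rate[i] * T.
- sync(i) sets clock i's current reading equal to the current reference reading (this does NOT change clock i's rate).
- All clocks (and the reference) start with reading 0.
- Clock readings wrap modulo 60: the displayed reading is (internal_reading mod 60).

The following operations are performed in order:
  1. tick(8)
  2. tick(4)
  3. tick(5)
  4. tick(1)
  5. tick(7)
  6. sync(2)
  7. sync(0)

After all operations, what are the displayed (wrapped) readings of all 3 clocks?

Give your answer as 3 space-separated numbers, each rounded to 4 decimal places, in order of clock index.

Answer: 25.0000 50.0000 25.0000

Derivation:
After op 1 tick(8): ref=8.0000 raw=[6.4000 16.0000 7.2000]
After op 2 tick(4): ref=12.0000 raw=[9.6000 24.0000 10.8000]
After op 3 tick(5): ref=17.0000 raw=[13.6000 34.0000 15.3000]
After op 4 tick(1): ref=18.0000 raw=[14.4000 36.0000 16.2000]
After op 5 tick(7): ref=25.0000 raw=[20.0000 50.0000 22.5000]
After op 6 sync(2): ref=25.0000 raw=[20.0000 50.0000 25.0000]
After op 7 sync(0): ref=25.0000 raw=[25.0000 50.0000 25.0000]
Wrap final raw readings (mod 60): 25.0000 mod 60 = 25.0000; 50.0000 mod 60 = 50.0000; 25.0000 mod 60 = 25.0000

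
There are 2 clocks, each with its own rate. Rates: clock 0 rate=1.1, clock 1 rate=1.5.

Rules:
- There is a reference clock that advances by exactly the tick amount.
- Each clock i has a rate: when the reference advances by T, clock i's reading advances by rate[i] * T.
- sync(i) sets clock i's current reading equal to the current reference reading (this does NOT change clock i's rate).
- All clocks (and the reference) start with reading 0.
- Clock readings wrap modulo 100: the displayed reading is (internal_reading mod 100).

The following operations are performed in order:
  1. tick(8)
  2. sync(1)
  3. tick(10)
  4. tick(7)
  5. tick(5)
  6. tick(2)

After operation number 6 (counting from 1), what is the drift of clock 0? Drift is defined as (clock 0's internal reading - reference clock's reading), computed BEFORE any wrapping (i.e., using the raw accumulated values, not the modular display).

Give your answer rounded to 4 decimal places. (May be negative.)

Answer: 3.2000

Derivation:
After op 1 tick(8): ref=8.0000 raw=[8.8000 12.0000]
After op 2 sync(1): ref=8.0000 raw=[8.8000 8.0000]
After op 3 tick(10): ref=18.0000 raw=[19.8000 23.0000]
After op 4 tick(7): ref=25.0000 raw=[27.5000 33.5000]
After op 5 tick(5): ref=30.0000 raw=[33.0000 41.0000]
After op 6 tick(2): ref=32.0000 raw=[35.2000 44.0000]
Drift of clock 0 after op 6: 35.2000 - 32.0000 = 3.2000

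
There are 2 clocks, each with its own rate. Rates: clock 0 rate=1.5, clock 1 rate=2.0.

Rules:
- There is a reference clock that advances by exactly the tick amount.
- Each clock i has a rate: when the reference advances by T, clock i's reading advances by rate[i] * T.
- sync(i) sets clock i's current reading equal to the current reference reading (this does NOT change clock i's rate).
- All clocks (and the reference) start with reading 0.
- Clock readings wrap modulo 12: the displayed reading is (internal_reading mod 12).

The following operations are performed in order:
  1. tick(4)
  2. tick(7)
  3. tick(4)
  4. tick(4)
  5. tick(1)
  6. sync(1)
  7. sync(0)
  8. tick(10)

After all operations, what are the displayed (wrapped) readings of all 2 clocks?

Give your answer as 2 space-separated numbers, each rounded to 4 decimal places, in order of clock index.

After op 1 tick(4): ref=4.0000 raw=[6.0000 8.0000]
After op 2 tick(7): ref=11.0000 raw=[16.5000 22.0000]
After op 3 tick(4): ref=15.0000 raw=[22.5000 30.0000]
After op 4 tick(4): ref=19.0000 raw=[28.5000 38.0000]
After op 5 tick(1): ref=20.0000 raw=[30.0000 40.0000]
After op 6 sync(1): ref=20.0000 raw=[30.0000 20.0000]
After op 7 sync(0): ref=20.0000 raw=[20.0000 20.0000]
After op 8 tick(10): ref=30.0000 raw=[35.0000 40.0000]
Wrap final raw readings (mod 12): 35.0000 mod 12 = 11.0000; 40.0000 mod 12 = 4.0000

Answer: 11.0000 4.0000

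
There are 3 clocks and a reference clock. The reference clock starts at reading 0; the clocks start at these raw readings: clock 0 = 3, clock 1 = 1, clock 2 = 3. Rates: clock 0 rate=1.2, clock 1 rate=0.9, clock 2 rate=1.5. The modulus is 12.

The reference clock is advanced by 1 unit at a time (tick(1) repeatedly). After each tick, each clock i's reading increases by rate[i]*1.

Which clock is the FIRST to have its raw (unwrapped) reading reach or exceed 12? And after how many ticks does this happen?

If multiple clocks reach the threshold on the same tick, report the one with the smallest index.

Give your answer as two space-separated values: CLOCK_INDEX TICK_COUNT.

Answer: 2 6

Derivation:
clock 0: start=3, rate=1.2, needs 12-3 = 9; ticks = ceil(9/1.2) = ceil(7.5000) = 8; reading at tick 8 = 3 + 1.2*8 = 12.6000
clock 1: start=1, rate=0.9, needs 12-1 = 11; ticks = ceil(11/0.9) = ceil(12.2222) = 13; reading at tick 13 = 1 + 0.9*13 = 12.7000
clock 2: start=3, rate=1.5, needs 12-3 = 9; ticks = ceil(9/1.5) = ceil(6.0000) = 6; reading at tick 6 = 3 + 1.5*6 = 12.0000
Minimum tick count = 6; winners = [2]; smallest index = 2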